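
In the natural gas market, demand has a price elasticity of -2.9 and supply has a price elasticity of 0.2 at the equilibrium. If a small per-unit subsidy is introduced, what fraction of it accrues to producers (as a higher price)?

Producer share = 29/31

For a small subsidy around the equilibrium, the benefit split depends on the relative slopes, which at a point are proportional to the elasticities.
Buyer share = εs/(εs + |εd|) = 0.2/(0.2 + 2.9) = 2/31; seller share = |εd|/(εs + |εd|) = 29/31.
So producers capture 29/31 of the subsidy.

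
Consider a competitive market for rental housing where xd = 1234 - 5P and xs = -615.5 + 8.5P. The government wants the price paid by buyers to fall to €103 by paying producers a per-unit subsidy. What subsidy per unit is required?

At a buyer price of 103, quantity demanded is 1234 − 5·103 = 719.
Sellers supply 719 only when they receive Ps with -615.5 + 8.5·Ps = 719, i.e. Ps = 157.
s = Ps − Pb = 157 − 103 = 54.

Required subsidy s = €54 per unit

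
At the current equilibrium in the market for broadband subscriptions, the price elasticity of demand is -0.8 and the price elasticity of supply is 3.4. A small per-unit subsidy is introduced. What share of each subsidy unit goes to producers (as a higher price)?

For a small subsidy around the equilibrium, the benefit split depends on the relative slopes, which at a point are proportional to the elasticities.
Buyer share = εs/(εs + |εd|) = 3.4/(3.4 + 0.8) = 17/21; seller share = |εd|/(εs + |εd|) = 4/21.
So producers capture 4/21 of the subsidy.

Producer share = 4/21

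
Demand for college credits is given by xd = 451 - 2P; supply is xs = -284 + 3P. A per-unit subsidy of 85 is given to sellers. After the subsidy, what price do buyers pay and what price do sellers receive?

Pre-subsidy: 451 - 2P = -284 + 3P gives P* = 147, x* = 157.
With the subsidy, sellers receive Ps = Pb + 85 for each unit, where Pb is the price buyers pay.
Supply in terms of Pb becomes xs = -284 + 3(Pb + 85) = -29 + 3Pb. Setting this equal to demand: 451 - 2Pb = -29 + 3Pb, so Pb = 96.
Sellers receive Ps = 96 + 85 = 181; x' = 451 − 2·96 = 259.

Buyers pay 96; sellers receive 181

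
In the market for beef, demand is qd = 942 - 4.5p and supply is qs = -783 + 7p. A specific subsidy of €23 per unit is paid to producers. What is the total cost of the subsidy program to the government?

Government cost = €7590

Pre-subsidy: 942 - 4.5p = -783 + 7p gives p* = 150, q* = 267.
With the subsidy, sellers receive ps = pb + 23 for each unit, where pb is the price buyers pay.
Supply in terms of pb becomes qs = -783 + 7(pb + 23) = -622 + 7pb. Setting this equal to demand: 942 - 4.5pb = -622 + 7pb, so pb = 136.
Sellers receive ps = 136 + 23 = 159; q' = 942 − 4.5·136 = 330.
Government outlay = subsidy × quantity = 23 × 330 = 7590.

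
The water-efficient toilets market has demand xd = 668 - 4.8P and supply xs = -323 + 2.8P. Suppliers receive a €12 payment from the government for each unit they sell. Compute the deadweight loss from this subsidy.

Pre-subsidy: 668 - 4.8P = -323 + 2.8P gives P* = 4955/38, x* = 800/19.
With the subsidy, sellers receive Ps = Pb + 12 for each unit, where Pb is the price buyers pay.
Supply in terms of Pb becomes xs = -323 + 2.8(Pb + 12) = -289.4 + 2.8Pb. Setting this equal to demand: 668 - 4.8Pb = -289.4 + 2.8Pb, so Pb = 4787/38.
Sellers receive Ps = 4787/38 + 12 = 5243/38; x' = 668 − 4.8·(4787/38) = 6016/95.
The subsidy expands output by 6016/95 − 800/19 = 2016/95 past the efficient level; on those units the gap between marginal cost and willingness to pay runs from 0 up to 12.
DWL = ½ × 12 × 2016/95 = 12096/95.

Deadweight loss = 12096/95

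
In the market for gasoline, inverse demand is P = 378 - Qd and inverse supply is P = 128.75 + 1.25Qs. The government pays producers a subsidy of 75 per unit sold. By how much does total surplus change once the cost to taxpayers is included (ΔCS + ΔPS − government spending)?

Pre-subsidy: 378 - Q = 128.75 + 1.25Q gives Q* = 997/9 and P* = 2405/9.
With the subsidy, sellers receive Ps = Pb + 75 for each unit, where Pb is the price buyers pay.
On the curves, Pb = 378 - Q and Ps = 128.75 + 1.25Q; the wedge Ps − Pb = 75 gives 128.75 + 1.25Q − (378 - Q) = 75, so Q' = 1297/9.
Then Pb = 378 − 1·(1297/9) = 2105/9 and Ps = 128.75 + 1.25·(1297/9) = 2780/9.
ΔCS = ½(997/9 + 1297/9)(2405/9 − 2105/9) = 114700/27; ΔPS = ½(997/9 + 1297/9)(2780/9 − 2405/9) = 143375/27.
Government spending = 75 × 1297/9 = 32425/3.
Net change = 114700/27 + 143375/27 − 32425/3 = -1250. The loss equals the DWL triangle ½·75·100/3.

Net change in total surplus = -1250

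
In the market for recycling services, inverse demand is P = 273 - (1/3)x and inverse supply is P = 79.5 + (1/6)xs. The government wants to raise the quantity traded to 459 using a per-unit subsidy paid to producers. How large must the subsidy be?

At x = 459, from the demand curve buyers pay Pb = 273 − (1/3)·459 = 120; from the supply curve sellers need Ps = 79.5 + (1/6)·459 = 156.
The subsidy must fill the gap: s = Ps − Pb = 156 − 120 = 36.

Required subsidy s = 36 per unit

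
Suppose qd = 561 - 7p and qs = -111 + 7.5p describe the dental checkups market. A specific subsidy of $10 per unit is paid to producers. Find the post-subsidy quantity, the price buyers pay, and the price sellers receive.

Pre-subsidy: 561 - 7p = -111 + 7.5p gives p* = 1344/29, q* = 6861/29.
With the subsidy, sellers receive ps = pb + 10 for each unit, where pb is the price buyers pay.
Supply in terms of pb becomes qs = -111 + 7.5(pb + 10) = -36 + 7.5pb. Setting this equal to demand: 561 - 7pb = -36 + 7.5pb, so pb = 1194/29.
Sellers receive ps = 1194/29 + 10 = 1484/29; q' = 561 − 7·(1194/29) = 7911/29.

q' = 7911/29; buyers pay 1194/29; sellers receive 1484/29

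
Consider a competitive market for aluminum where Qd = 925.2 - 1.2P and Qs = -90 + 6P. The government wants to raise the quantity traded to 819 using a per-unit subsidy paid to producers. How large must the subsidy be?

At Q = 819, invert demand for the buyer price: Pb = (925.2 − 819)/1.2 = 88.5; invert supply for the seller price: Ps = (819 − (-90))/6 = 151.5.
The subsidy must fill the gap: s = Ps − Pb = 151.5 − 88.5 = 63.

Required subsidy s = 63 per unit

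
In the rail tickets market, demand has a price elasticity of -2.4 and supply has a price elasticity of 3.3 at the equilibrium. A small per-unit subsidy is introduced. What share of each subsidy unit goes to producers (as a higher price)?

Producer share = 8/19

For a small subsidy around the equilibrium, the benefit split depends on the relative slopes, which at a point are proportional to the elasticities.
Buyer share = εs/(εs + |εd|) = 3.3/(3.3 + 2.4) = 11/19; seller share = |εd|/(εs + |εd|) = 8/19.
So producers capture 8/19 of the subsidy.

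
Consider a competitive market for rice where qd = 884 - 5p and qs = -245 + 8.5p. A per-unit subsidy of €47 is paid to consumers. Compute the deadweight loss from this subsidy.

Deadweight loss = 187765/54

Pre-subsidy: 884 - 5p = -245 + 8.5p gives p* = 2258/27, q* = 12578/27.
With the rebate, buyers effectively pay pb = ps − 47, where ps is the price sellers receive.
Demand in terms of ps becomes qd = 884 − 5(ps − 47) = 1119 - 5ps. Setting this equal to supply: 1119 - 5ps = -245 + 8.5ps, so ps = 2728/27.
Buyers pay pb = 2728/27 − 47 = 1459/27; q' = -245 + 8.5·(2728/27) = 16573/27.
The subsidy expands output by 16573/27 − 12578/27 = 3995/27 past the efficient level; on those units the gap between marginal cost and willingness to pay runs from 0 up to 47.
DWL = ½ × 47 × 3995/27 = 187765/54.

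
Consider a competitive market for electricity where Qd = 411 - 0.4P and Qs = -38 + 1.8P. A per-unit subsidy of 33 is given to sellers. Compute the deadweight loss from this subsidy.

Pre-subsidy: 411 - 0.4P = -38 + 1.8P gives P* = 2245/11, Q* = 3623/11.
With the subsidy, sellers receive Ps = Pb + 33 for each unit, where Pb is the price buyers pay.
Supply in terms of Pb becomes Qs = -38 + 1.8(Pb + 33) = 21.4 + 1.8Pb. Setting this equal to demand: 411 - 0.4Pb = 21.4 + 1.8Pb, so Pb = 1948/11.
Sellers receive Ps = 1948/11 + 33 = 2311/11; Q' = 411 − 0.4·(1948/11) = 18709/55.
The subsidy expands output by 18709/55 − 3623/11 = 10.8 past the efficient level; on those units the gap between marginal cost and willingness to pay runs from 0 up to 33.
DWL = ½ × 33 × 10.8 = 178.2.

Deadweight loss = 178.2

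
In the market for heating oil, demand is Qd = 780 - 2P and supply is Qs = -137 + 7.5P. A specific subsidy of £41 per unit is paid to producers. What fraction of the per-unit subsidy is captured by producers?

Producer share = 4/19

Pre-subsidy: 780 - 2P = -137 + 7.5P gives P* = 1834/19, Q* = 11152/19.
With the subsidy, sellers receive Ps = Pb + 41 for each unit, where Pb is the price buyers pay.
Supply in terms of Pb becomes Qs = -137 + 7.5(Pb + 41) = 170.5 + 7.5Pb. Setting this equal to demand: 780 - 2Pb = 170.5 + 7.5Pb, so Pb = 1219/19.
Sellers receive Ps = 1219/19 + 41 = 1998/19; Q' = 780 − 2·(1219/19) = 12382/19.
Buyers' price falls by P* − Pb = 1834/19 − 1219/19 = 615/19; sellers' price rises by Ps − P* = 1998/19 − 1834/19 = 164/19.
So producers capture (164/19)/41 = 4/19 of each unit of subsidy.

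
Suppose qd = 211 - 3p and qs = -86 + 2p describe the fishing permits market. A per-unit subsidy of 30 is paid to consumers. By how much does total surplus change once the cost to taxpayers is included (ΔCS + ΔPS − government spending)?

Net change in total surplus = -540

Pre-subsidy: 211 - 3p = -86 + 2p gives p* = 59.4, q* = 32.8.
With the rebate, buyers effectively pay pb = ps − 30, where ps is the price sellers receive.
Demand in terms of ps becomes qd = 211 − 3(ps − 30) = 301 - 3ps. Setting this equal to supply: 301 - 3ps = -86 + 2ps, so ps = 77.4.
Buyers pay pb = 77.4 − 30 = 47.4; q' = -86 + 2·77.4 = 68.8.
ΔCS = ½(32.8 + 68.8)(59.4 − 47.4) = 609.6; ΔPS = ½(32.8 + 68.8)(77.4 − 59.4) = 914.4.
Government spending = 30 × 68.8 = 2064.
Net change = 609.6 + 914.4 − 2064 = -540. The loss equals the DWL triangle ½·30·36.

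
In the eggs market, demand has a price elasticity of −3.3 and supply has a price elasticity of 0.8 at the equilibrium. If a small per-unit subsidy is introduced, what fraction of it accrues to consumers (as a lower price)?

Consumer share = 8/41

For a small subsidy around the equilibrium, the benefit split depends on the relative slopes, which at a point are proportional to the elasticities.
Buyer share = εs/(εs + |εd|) = 0.8/(0.8 + 3.3) = 8/41; seller share = |εd|/(εs + |εd|) = 33/41.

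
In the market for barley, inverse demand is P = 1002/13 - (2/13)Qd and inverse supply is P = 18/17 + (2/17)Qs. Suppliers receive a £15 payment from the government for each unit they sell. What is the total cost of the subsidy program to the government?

Government cost = £5028.75

Pre-subsidy: 1002/13 - (2/13)Q = 18/17 + (2/17)Q gives Q* = 280 and P* = 34.
With the subsidy, sellers receive Ps = Pb + 15 for each unit, where Pb is the price buyers pay.
On the curves, Pb = 1002/13 - (2/13)Q and Ps = 18/17 + (2/17)Q; the wedge Ps − Pb = 15 gives 18/17 + (2/17)Q − (1002/13 - (2/13)Q) = 15, so Q' = 335.25.
Then Pb = 1002/13 − (2/13)·335.25 = 25.5 and Ps = 18/17 + (2/17)·335.25 = 40.5.
Government outlay = subsidy × quantity = 15 × 335.25 = 5028.75.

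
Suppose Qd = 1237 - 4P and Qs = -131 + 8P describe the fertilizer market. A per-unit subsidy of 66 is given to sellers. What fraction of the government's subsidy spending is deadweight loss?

DWL / government spending = 8/87

Pre-subsidy: 1237 - 4P = -131 + 8P gives P* = 114, Q* = 781.
With the subsidy, sellers receive Ps = Pb + 66 for each unit, where Pb is the price buyers pay.
Supply in terms of Pb becomes Qs = -131 + 8(Pb + 66) = 397 + 8Pb. Setting this equal to demand: 1237 - 4Pb = 397 + 8Pb, so Pb = 70.
Sellers receive Ps = 70 + 66 = 136; Q' = 1237 − 4·70 = 957.
ΔCS = ½(781 + 957)(114 − 70) = 38236; ΔPS = ½(781 + 957)(136 − 114) = 19118.
Government spending = 66 × 957 = 63162.
DWL = ½ × 66 × (957 − 781) = 5808; fraction = 5808 / 63162 = 8/87.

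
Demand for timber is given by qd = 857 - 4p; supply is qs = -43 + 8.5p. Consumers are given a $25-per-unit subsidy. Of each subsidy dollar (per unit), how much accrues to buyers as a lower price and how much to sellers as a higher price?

Buyers gain $17 per unit; sellers gain $8 per unit

Pre-subsidy: 857 - 4p = -43 + 8.5p gives p* = 72, q* = 569.
With the rebate, buyers effectively pay pb = ps − 25, where ps is the price sellers receive.
Demand in terms of ps becomes qd = 857 − 4(ps − 25) = 957 - 4ps. Setting this equal to supply: 957 - 4ps = -43 + 8.5ps, so ps = 80.
Buyers pay pb = 80 − 25 = 55; q' = -43 + 8.5·80 = 637.
Buyers' price falls by p* − pb = 72 − 55 = 17; sellers' price rises by ps − p* = 80 − 72 = 8.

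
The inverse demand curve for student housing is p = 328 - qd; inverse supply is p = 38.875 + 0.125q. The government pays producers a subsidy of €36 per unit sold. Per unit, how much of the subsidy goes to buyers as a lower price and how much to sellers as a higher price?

Pre-subsidy: 328 - q = 38.875 + 0.125q gives q* = 257 and p* = 71.
With the subsidy, sellers receive ps = pb + 36 for each unit, where pb is the price buyers pay.
On the curves, pb = 328 - q and ps = 38.875 + 0.125q; the wedge ps − pb = 36 gives 38.875 + 0.125q − (328 - q) = 36, so q' = 289.
Then pb = 328 − 1·289 = 39 and ps = 38.875 + 0.125·289 = 75.
Buyers' price falls by p* − pb = 71 − 39 = 32; sellers' price rises by ps − p* = 75 − 71 = 4.

Buyers gain €32 per unit; sellers gain €4 per unit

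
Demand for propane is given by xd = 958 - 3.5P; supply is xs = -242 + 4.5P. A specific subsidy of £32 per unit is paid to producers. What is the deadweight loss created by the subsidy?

Pre-subsidy: 958 - 3.5P = -242 + 4.5P gives P* = 150, x* = 433.
With the subsidy, sellers receive Ps = Pb + 32 for each unit, where Pb is the price buyers pay.
Supply in terms of Pb becomes xs = -242 + 4.5(Pb + 32) = -98 + 4.5Pb. Setting this equal to demand: 958 - 3.5Pb = -98 + 4.5Pb, so Pb = 132.
Sellers receive Ps = 132 + 32 = 164; x' = 958 − 3.5·132 = 496.
The subsidy expands output by 496 − 433 = 63 past the efficient level; on those units the gap between marginal cost and willingness to pay runs from 0 up to 32.
DWL = ½ × 32 × 63 = 1008.

Deadweight loss = £1008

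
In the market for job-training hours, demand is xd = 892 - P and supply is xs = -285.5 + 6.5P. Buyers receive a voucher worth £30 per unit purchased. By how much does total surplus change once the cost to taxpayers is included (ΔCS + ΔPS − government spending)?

Pre-subsidy: 892 - P = -285.5 + 6.5P gives P* = 157, x* = 735.
With the rebate, buyers effectively pay Pb = Ps − 30, where Ps is the price sellers receive.
Demand in terms of Ps becomes xd = 892 − 1(Ps − 30) = 922 - Ps. Setting this equal to supply: 922 - Ps = -285.5 + 6.5Ps, so Ps = 161.
Buyers pay Pb = 161 − 30 = 131; x' = -285.5 + 6.5·161 = 761.
ΔCS = ½(735 + 761)(157 − 131) = 19448; ΔPS = ½(735 + 761)(161 − 157) = 2992.
Government spending = 30 × 761 = 22830.
Net change = 19448 + 2992 − 22830 = -390. The loss equals the DWL triangle ½·30·26.

Net change in total surplus = -£390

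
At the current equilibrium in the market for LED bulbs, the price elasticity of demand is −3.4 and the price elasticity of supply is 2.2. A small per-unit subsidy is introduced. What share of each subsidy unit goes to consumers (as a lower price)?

Consumer share = 11/28

For a small subsidy around the equilibrium, the benefit split depends on the relative slopes, which at a point are proportional to the elasticities.
Buyer share = εs/(εs + |εd|) = 2.2/(2.2 + 3.4) = 11/28; seller share = |εd|/(εs + |εd|) = 17/28.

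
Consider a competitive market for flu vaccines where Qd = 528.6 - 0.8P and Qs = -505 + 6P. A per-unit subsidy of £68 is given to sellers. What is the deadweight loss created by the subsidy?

Deadweight loss = £1632

Pre-subsidy: 528.6 - 0.8P = -505 + 6P gives P* = 152, Q* = 407.
With the subsidy, sellers receive Ps = Pb + 68 for each unit, where Pb is the price buyers pay.
Supply in terms of Pb becomes Qs = -505 + 6(Pb + 68) = -97 + 6Pb. Setting this equal to demand: 528.6 - 0.8Pb = -97 + 6Pb, so Pb = 92.
Sellers receive Ps = 92 + 68 = 160; Q' = 528.6 − 0.8·92 = 455.
The subsidy expands output by 455 − 407 = 48 past the efficient level; on those units the gap between marginal cost and willingness to pay runs from 0 up to 68.
DWL = ½ × 68 × 48 = 1632.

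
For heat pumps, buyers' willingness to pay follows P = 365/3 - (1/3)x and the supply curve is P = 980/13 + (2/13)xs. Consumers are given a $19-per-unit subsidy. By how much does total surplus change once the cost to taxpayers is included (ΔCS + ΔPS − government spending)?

Net change in total surplus = -$370.5

Pre-subsidy: 365/3 - (1/3)x = 980/13 + (2/13)x gives x* = 95 and P* = 90.
With the rebate, buyers effectively pay Pb = Ps − 19, where Ps is the price sellers receive.
On the curves, Pb = 365/3 - (1/3)x and Ps = 980/13 + (2/13)x; the wedge Ps − Pb = 19 gives 980/13 + (2/13)x − (365/3 - (1/3)x) = 19, so x' = 134.
Then Pb = 365/3 − (1/3)·134 = 77 and Ps = 980/13 + (2/13)·134 = 96.
ΔCS = ½(95 + 134)(90 − 77) = 1488.5; ΔPS = ½(95 + 134)(96 − 90) = 687.
Government spending = 19 × 134 = 2546.
Net change = 1488.5 + 687 − 2546 = -370.5. The loss equals the DWL triangle ½·19·39.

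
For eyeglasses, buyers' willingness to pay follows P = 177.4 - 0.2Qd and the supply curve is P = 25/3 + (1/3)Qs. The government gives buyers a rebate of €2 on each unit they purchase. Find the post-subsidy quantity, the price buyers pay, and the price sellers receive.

Q' = 320.75; buyers pay €113.25; sellers receive €115.25

Pre-subsidy: 177.4 - 0.2Q = 25/3 + (1/3)Q gives Q* = 317 and P* = 114.
With the rebate, buyers effectively pay Pb = Ps − 2, where Ps is the price sellers receive.
On the curves, Pb = 177.4 - 0.2Q and Ps = 25/3 + (1/3)Q; the wedge Ps − Pb = 2 gives 25/3 + (1/3)Q − (177.4 - 0.2Q) = 2, so Q' = 320.75.
Then Pb = 177.4 − 0.2·320.75 = 113.25 and Ps = 25/3 + (1/3)·320.75 = 115.25.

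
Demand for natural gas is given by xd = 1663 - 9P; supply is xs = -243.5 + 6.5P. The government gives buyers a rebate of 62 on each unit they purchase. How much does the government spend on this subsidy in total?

Government cost = 48980

Pre-subsidy: 1663 - 9P = -243.5 + 6.5P gives P* = 123, x* = 556.
With the rebate, buyers effectively pay Pb = Ps − 62, where Ps is the price sellers receive.
Demand in terms of Ps becomes xd = 1663 − 9(Ps − 62) = 2221 - 9Ps. Setting this equal to supply: 2221 - 9Ps = -243.5 + 6.5Ps, so Ps = 159.
Buyers pay Pb = 159 − 62 = 97; x' = -243.5 + 6.5·159 = 790.
Government outlay = subsidy × quantity = 62 × 790 = 48980.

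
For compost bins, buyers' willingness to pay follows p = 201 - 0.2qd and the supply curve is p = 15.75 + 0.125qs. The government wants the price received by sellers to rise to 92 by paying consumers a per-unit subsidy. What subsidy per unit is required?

Required subsidy s = 13 per unit

At a seller price of 92, quantity supplied is -126 + 8·92 = 610.
Buyers absorb 610 only when they pay pb = 201 − 0.2·610 = 79.
s = ps − pb = 92 − 79 = 13.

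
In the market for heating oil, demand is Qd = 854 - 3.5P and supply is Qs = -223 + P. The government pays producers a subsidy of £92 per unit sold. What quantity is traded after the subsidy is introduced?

Pre-subsidy: 854 - 3.5P = -223 + P gives P* = 718/3, Q* = 49/3.
With the subsidy, sellers receive Ps = Pb + 92 for each unit, where Pb is the price buyers pay.
Supply in terms of Pb becomes Qs = -223 + 1(Pb + 92) = -131 + Pb. Setting this equal to demand: 854 - 3.5Pb = -131 + Pb, so Pb = 1970/9.
Sellers receive Ps = 1970/9 + 92 = 2798/9; Q' = 854 − 3.5·(1970/9) = 791/9.

Q' = 791/9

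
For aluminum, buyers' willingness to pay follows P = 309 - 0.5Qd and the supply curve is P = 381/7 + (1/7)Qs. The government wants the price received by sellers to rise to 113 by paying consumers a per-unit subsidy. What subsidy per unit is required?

Required subsidy s = 9 per unit

At a seller price of 113, quantity supplied is -381 + 7·113 = 410.
Buyers absorb 410 only when they pay Pb = 309 − 0.5·410 = 104.
s = Ps − Pb = 113 − 104 = 9.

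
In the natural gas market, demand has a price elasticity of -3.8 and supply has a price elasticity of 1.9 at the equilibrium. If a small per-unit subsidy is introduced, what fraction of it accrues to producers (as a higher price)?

Producer share = 2/3

For a small subsidy around the equilibrium, the benefit split depends on the relative slopes, which at a point are proportional to the elasticities.
Buyer share = εs/(εs + |εd|) = 1.9/(1.9 + 3.8) = 1/3; seller share = |εd|/(εs + |εd|) = 2/3.
So producers capture 2/3 of the subsidy.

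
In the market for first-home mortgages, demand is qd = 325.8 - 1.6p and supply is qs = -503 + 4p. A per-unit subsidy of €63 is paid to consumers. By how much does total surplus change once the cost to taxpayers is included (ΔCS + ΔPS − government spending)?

Pre-subsidy: 325.8 - 1.6p = -503 + 4p gives p* = 148, q* = 89.
With the rebate, buyers effectively pay pb = ps − 63, where ps is the price sellers receive.
Demand in terms of ps becomes qd = 325.8 − 1.6(ps − 63) = 426.6 - 1.6ps. Setting this equal to supply: 426.6 - 1.6ps = -503 + 4ps, so ps = 166.
Buyers pay pb = 166 − 63 = 103; q' = -503 + 4·166 = 161.
ΔCS = ½(89 + 161)(148 − 103) = 5625; ΔPS = ½(89 + 161)(166 − 148) = 2250.
Government spending = 63 × 161 = 10143.
Net change = 5625 + 2250 − 10143 = -2268. The loss equals the DWL triangle ½·63·72.

Net change in total surplus = -€2268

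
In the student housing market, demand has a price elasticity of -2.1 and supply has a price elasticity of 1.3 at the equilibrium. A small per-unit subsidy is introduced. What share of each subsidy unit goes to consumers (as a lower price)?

Consumer share = 13/34

For a small subsidy around the equilibrium, the benefit split depends on the relative slopes, which at a point are proportional to the elasticities.
Buyer share = εs/(εs + |εd|) = 1.3/(1.3 + 2.1) = 13/34; seller share = |εd|/(εs + |εd|) = 21/34.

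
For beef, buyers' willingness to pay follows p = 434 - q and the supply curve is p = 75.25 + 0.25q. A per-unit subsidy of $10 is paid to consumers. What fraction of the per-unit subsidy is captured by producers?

Producer share = 0.2

Pre-subsidy: 434 - q = 75.25 + 0.25q gives q* = 287 and p* = 147.
With the rebate, buyers effectively pay pb = ps − 10, where ps is the price sellers receive.
On the curves, pb = 434 - q and ps = 75.25 + 0.25q; the wedge ps − pb = 10 gives 75.25 + 0.25q − (434 - q) = 10, so q' = 295.
Then pb = 434 − 1·295 = 139 and ps = 75.25 + 0.25·295 = 149.
Buyers' price falls by p* − pb = 147 − 139 = 8; sellers' price rises by ps − p* = 149 − 147 = 2.
So producers capture 2/10 = 0.2 of each unit of subsidy.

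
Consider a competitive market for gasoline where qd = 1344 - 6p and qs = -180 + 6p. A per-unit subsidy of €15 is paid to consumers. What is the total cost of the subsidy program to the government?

Pre-subsidy: 1344 - 6p = -180 + 6p gives p* = 127, q* = 582.
With the rebate, buyers effectively pay pb = ps − 15, where ps is the price sellers receive.
Demand in terms of ps becomes qd = 1344 − 6(ps − 15) = 1434 - 6ps. Setting this equal to supply: 1434 - 6ps = -180 + 6ps, so ps = 134.5.
Buyers pay pb = 134.5 − 15 = 119.5; q' = -180 + 6·134.5 = 627.
Government outlay = subsidy × quantity = 15 × 627 = 9405.

Government cost = €9405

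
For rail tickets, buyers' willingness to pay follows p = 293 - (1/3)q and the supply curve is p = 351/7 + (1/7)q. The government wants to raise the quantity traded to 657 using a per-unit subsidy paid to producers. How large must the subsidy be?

At q = 657, from the demand curve buyers pay pb = 293 − (1/3)·657 = 74; from the supply curve sellers need ps = 351/7 + (1/7)·657 = 144.
The subsidy must fill the gap: s = ps − pb = 144 − 74 = 70.

Required subsidy s = 70 per unit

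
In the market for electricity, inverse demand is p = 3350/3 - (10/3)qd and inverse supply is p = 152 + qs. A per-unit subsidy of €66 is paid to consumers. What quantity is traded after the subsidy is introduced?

q' = 3092/13

Pre-subsidy: 3350/3 - (10/3)q = 152 + q gives q* = 2894/13 and p* = 4870/13.
With the rebate, buyers effectively pay pb = ps − 66, where ps is the price sellers receive.
On the curves, pb = 3350/3 - (10/3)q and ps = 152 + q; the wedge ps − pb = 66 gives 152 + q − (3350/3 - (10/3)q) = 66, so q' = 3092/13.
Then pb = 3350/3 − (10/3)·(3092/13) = 4210/13 and ps = 152 + 1·(3092/13) = 5068/13.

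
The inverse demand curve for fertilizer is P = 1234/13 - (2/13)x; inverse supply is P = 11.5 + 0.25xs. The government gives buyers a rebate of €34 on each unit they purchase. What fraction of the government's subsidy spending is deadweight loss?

DWL / government spending = 442/3053

Pre-subsidy: 1234/13 - (2/13)x = 11.5 + 0.25x gives x* = 1446/7 and P* = 442/7.
With the rebate, buyers effectively pay Pb = Ps − 34, where Ps is the price sellers receive.
On the curves, Pb = 1234/13 - (2/13)x and Ps = 11.5 + 0.25x; the wedge Ps − Pb = 34 gives 11.5 + 0.25x − (1234/13 - (2/13)x) = 34, so x' = 6106/21.
Then Pb = 1234/13 − (2/13)·(6106/21) = 1054/21 and Ps = 11.5 + 0.25·(6106/21) = 1768/21.
ΔCS = ½(1446/7 + 6106/21)(442/7 − 1054/21) = 202912/63; ΔPS = ½(1446/7 + 6106/21)(1768/21 − 442/7) = 329732/63.
Government spending = 34 × 6106/21 = 207604/21.
DWL = ½ × 34 × (6106/21 − 1446/7) = 30056/21; fraction = (30056/21) / (207604/21) = 442/3053.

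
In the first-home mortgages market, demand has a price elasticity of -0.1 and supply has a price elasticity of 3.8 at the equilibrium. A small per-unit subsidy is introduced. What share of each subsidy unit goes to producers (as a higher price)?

For a small subsidy around the equilibrium, the benefit split depends on the relative slopes, which at a point are proportional to the elasticities.
Buyer share = εs/(εs + |εd|) = 3.8/(3.8 + 0.1) = 38/39; seller share = |εd|/(εs + |εd|) = 1/39.
So producers capture 1/39 of the subsidy.

Producer share = 1/39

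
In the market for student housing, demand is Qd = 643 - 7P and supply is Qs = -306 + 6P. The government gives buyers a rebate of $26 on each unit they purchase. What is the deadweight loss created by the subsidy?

Pre-subsidy: 643 - 7P = -306 + 6P gives P* = 73, Q* = 132.
With the rebate, buyers effectively pay Pb = Ps − 26, where Ps is the price sellers receive.
Demand in terms of Ps becomes Qd = 643 − 7(Ps − 26) = 825 - 7Ps. Setting this equal to supply: 825 - 7Ps = -306 + 6Ps, so Ps = 87.
Buyers pay Pb = 87 − 26 = 61; Q' = -306 + 6·87 = 216.
The subsidy expands output by 216 − 132 = 84 past the efficient level; on those units the gap between marginal cost and willingness to pay runs from 0 up to 26.
DWL = ½ × 26 × 84 = 1092.

Deadweight loss = $1092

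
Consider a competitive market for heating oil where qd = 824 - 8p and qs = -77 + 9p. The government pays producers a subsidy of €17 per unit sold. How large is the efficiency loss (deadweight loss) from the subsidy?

Deadweight loss = €612

Pre-subsidy: 824 - 8p = -77 + 9p gives p* = 53, q* = 400.
With the subsidy, sellers receive ps = pb + 17 for each unit, where pb is the price buyers pay.
Supply in terms of pb becomes qs = -77 + 9(pb + 17) = 76 + 9pb. Setting this equal to demand: 824 - 8pb = 76 + 9pb, so pb = 44.
Sellers receive ps = 44 + 17 = 61; q' = 824 − 8·44 = 472.
The subsidy expands output by 472 − 400 = 72 past the efficient level; on those units the gap between marginal cost and willingness to pay runs from 0 up to 17.
DWL = ½ × 17 × 72 = 612.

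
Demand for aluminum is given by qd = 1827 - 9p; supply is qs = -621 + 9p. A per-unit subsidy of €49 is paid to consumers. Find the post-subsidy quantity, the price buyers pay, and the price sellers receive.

Pre-subsidy: 1827 - 9p = -621 + 9p gives p* = 136, q* = 603.
With the rebate, buyers effectively pay pb = ps − 49, where ps is the price sellers receive.
Demand in terms of ps becomes qd = 1827 − 9(ps − 49) = 2268 - 9ps. Setting this equal to supply: 2268 - 9ps = -621 + 9ps, so ps = 160.5.
Buyers pay pb = 160.5 − 49 = 111.5; q' = -621 + 9·160.5 = 823.5.

q' = 823.5; buyers pay €111.5; sellers receive €160.5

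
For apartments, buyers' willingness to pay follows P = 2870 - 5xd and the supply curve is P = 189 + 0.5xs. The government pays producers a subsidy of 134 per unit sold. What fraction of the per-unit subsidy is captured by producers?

Pre-subsidy: 2870 - 5x = 189 + 0.5x gives x* = 5362/11 and P* = 4760/11.
With the subsidy, sellers receive Ps = Pb + 134 for each unit, where Pb is the price buyers pay.
On the curves, Pb = 2870 - 5x and Ps = 189 + 0.5x; the wedge Ps − Pb = 134 gives 189 + 0.5x − (2870 - 5x) = 134, so x' = 5630/11.
Then Pb = 2870 − 5·(5630/11) = 3420/11 and Ps = 189 + 0.5·(5630/11) = 4894/11.
Buyers' price falls by P* − Pb = 4760/11 − 3420/11 = 1340/11; sellers' price rises by Ps − P* = 4894/11 − 4760/11 = 134/11.
So producers capture (134/11)/134 = 1/11 of each unit of subsidy.

Producer share = 1/11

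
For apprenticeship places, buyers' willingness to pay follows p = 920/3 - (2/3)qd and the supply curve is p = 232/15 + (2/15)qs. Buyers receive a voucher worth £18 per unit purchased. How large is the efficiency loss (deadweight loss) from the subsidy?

Pre-subsidy: 920/3 - (2/3)q = 232/15 + (2/15)q gives q* = 364 and p* = 64.
With the rebate, buyers effectively pay pb = ps − 18, where ps is the price sellers receive.
On the curves, pb = 920/3 - (2/3)q and ps = 232/15 + (2/15)q; the wedge ps − pb = 18 gives 232/15 + (2/15)q − (920/3 - (2/3)q) = 18, so q' = 386.5.
Then pb = 920/3 − (2/3)·386.5 = 49 and ps = 232/15 + (2/15)·386.5 = 67.
The subsidy expands output by 386.5 − 364 = 22.5 past the efficient level; on those units the gap between marginal cost and willingness to pay runs from 0 up to 18.
DWL = ½ × 18 × 22.5 = 202.5.

Deadweight loss = £202.5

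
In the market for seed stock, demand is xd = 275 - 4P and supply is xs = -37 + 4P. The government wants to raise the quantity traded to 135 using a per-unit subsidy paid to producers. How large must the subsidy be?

Required subsidy s = 8 per unit

At x = 135, invert demand for the buyer price: Pb = (275 − 135)/4 = 35; invert supply for the seller price: Ps = (135 − (-37))/4 = 43.
The subsidy must fill the gap: s = Ps − Pb = 43 − 35 = 8.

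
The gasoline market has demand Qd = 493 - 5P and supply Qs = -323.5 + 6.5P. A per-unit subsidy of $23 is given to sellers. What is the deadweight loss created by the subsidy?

Pre-subsidy: 493 - 5P = -323.5 + 6.5P gives P* = 71, Q* = 138.
With the subsidy, sellers receive Ps = Pb + 23 for each unit, where Pb is the price buyers pay.
Supply in terms of Pb becomes Qs = -323.5 + 6.5(Pb + 23) = -174 + 6.5Pb. Setting this equal to demand: 493 - 5Pb = -174 + 6.5Pb, so Pb = 58.
Sellers receive Ps = 58 + 23 = 81; Q' = 493 − 5·58 = 203.
The subsidy expands output by 203 − 138 = 65 past the efficient level; on those units the gap between marginal cost and willingness to pay runs from 0 up to 23.
DWL = ½ × 23 × 65 = 747.5.

Deadweight loss = $747.5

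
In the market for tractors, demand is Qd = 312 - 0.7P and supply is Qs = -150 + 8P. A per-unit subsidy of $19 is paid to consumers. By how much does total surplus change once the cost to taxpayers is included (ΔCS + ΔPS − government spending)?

Net change in total surplus = -10108/87

Pre-subsidy: 312 - 0.7P = -150 + 8P gives P* = 1540/29, Q* = 7970/29.
With the rebate, buyers effectively pay Pb = Ps − 19, where Ps is the price sellers receive.
Demand in terms of Ps becomes Qd = 312 − 0.7(Ps − 19) = 325.3 - 0.7Ps. Setting this equal to supply: 325.3 - 0.7Ps = -150 + 8Ps, so Ps = 4753/87.
Buyers pay Pb = 4753/87 − 19 = 3100/87; Q' = -150 + 8·(4753/87) = 24974/87.
ΔCS = ½(7970/29 + 24974/87)(1540/29 − 3100/87) = 37151840/7569; ΔPS = ½(7970/29 + 24974/87)(4753/87 − 1540/29) = 3250786/7569.
Government spending = 19 × 24974/87 = 474506/87.
Net change = 37151840/7569 + 3250786/7569 − 474506/87 = -10108/87. The loss equals the DWL triangle ½·19·1064/87.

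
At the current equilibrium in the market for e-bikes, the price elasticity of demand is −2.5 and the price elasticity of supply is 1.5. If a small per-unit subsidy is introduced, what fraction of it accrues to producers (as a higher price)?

Producer share = 0.625

For a small subsidy around the equilibrium, the benefit split depends on the relative slopes, which at a point are proportional to the elasticities.
Buyer share = εs/(εs + |εd|) = 1.5/(1.5 + 2.5) = 0.375; seller share = |εd|/(εs + |εd|) = 0.625.
So producers capture 0.625 of the subsidy.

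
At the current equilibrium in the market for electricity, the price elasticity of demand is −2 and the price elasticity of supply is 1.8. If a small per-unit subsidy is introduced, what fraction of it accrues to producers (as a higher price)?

For a small subsidy around the equilibrium, the benefit split depends on the relative slopes, which at a point are proportional to the elasticities.
Buyer share = εs/(εs + |εd|) = 1.8/(1.8 + 2) = 9/19; seller share = |εd|/(εs + |εd|) = 10/19.
So producers capture 10/19 of the subsidy.

Producer share = 10/19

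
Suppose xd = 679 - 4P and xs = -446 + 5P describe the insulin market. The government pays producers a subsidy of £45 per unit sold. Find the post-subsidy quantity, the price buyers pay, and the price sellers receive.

Pre-subsidy: 679 - 4P = -446 + 5P gives P* = 125, x* = 179.
With the subsidy, sellers receive Ps = Pb + 45 for each unit, where Pb is the price buyers pay.
Supply in terms of Pb becomes xs = -446 + 5(Pb + 45) = -221 + 5Pb. Setting this equal to demand: 679 - 4Pb = -221 + 5Pb, so Pb = 100.
Sellers receive Ps = 100 + 45 = 145; x' = 679 − 4·100 = 279.

x' = 279; buyers pay £100; sellers receive £145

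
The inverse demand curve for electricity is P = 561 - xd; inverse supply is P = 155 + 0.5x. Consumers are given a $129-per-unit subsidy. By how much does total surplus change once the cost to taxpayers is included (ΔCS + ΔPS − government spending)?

Pre-subsidy: 561 - x = 155 + 0.5x gives x* = 812/3 and P* = 871/3.
With the rebate, buyers effectively pay Pb = Ps − 129, where Ps is the price sellers receive.
On the curves, Pb = 561 - x and Ps = 155 + 0.5x; the wedge Ps − Pb = 129 gives 155 + 0.5x − (561 - x) = 129, so x' = 1070/3.
Then Pb = 561 − 1·(1070/3) = 613/3 and Ps = 155 + 0.5·(1070/3) = 1000/3.
ΔCS = ½(812/3 + 1070/3)(871/3 − 613/3) = 80926/3; ΔPS = ½(812/3 + 1070/3)(1000/3 − 871/3) = 40463/3.
Government spending = 129 × 1070/3 = 46010.
Net change = 80926/3 + 40463/3 − 46010 = -5547. The loss equals the DWL triangle ½·129·86.

Net change in total surplus = -$5547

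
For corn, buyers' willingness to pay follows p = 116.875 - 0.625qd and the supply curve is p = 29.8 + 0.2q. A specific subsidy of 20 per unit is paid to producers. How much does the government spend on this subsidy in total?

Government cost = 85660/33

Pre-subsidy: 116.875 - 0.625q = 29.8 + 0.2q gives q* = 1161/11 and p* = 560/11.
With the subsidy, sellers receive ps = pb + 20 for each unit, where pb is the price buyers pay.
On the curves, pb = 116.875 - 0.625q and ps = 29.8 + 0.2q; the wedge ps − pb = 20 gives 29.8 + 0.2q − (116.875 - 0.625q) = 20, so q' = 4283/33.
Then pb = 116.875 − 0.625·(4283/33) = 1180/33 and ps = 29.8 + 0.2·(4283/33) = 1840/33.
Government outlay = subsidy × quantity = 20 × 4283/33 = 85660/33.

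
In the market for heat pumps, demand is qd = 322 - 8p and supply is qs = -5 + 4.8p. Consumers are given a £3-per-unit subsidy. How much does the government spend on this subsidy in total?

Pre-subsidy: 322 - 8p = -5 + 4.8p gives p* = 25.546875, q* = 117.625.
With the rebate, buyers effectively pay pb = ps − 3, where ps is the price sellers receive.
Demand in terms of ps becomes qd = 322 − 8(ps − 3) = 346 - 8ps. Setting this equal to supply: 346 - 8ps = -5 + 4.8ps, so ps = 27.421875.
Buyers pay pb = 27.421875 − 3 = 24.421875; q' = -5 + 4.8·27.421875 = 126.625.
Government outlay = subsidy × quantity = 3 × 126.625 = 379.875.

Government cost = £379.875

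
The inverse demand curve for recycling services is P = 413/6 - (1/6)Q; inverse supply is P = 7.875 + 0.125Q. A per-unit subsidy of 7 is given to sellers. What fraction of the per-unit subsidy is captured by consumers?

Pre-subsidy: 413/6 - (1/6)Q = 7.875 + 0.125Q gives Q* = 209 and P* = 34.
With the subsidy, sellers receive Ps = Pb + 7 for each unit, where Pb is the price buyers pay.
On the curves, Pb = 413/6 - (1/6)Q and Ps = 7.875 + 0.125Q; the wedge Ps − Pb = 7 gives 7.875 + 0.125Q − (413/6 - (1/6)Q) = 7, so Q' = 233.
Then Pb = 413/6 − (1/6)·233 = 30 and Ps = 7.875 + 0.125·233 = 37.
Buyers' price falls by P* − Pb = 34 − 30 = 4; sellers' price rises by Ps − P* = 37 − 34 = 3.
So consumers capture 4/7 = 4/7 of each unit of subsidy.

Consumer share = 4/7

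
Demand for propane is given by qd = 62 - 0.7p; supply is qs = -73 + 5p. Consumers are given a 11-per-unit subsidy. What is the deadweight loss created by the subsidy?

Pre-subsidy: 62 - 0.7p = -73 + 5p gives p* = 450/19, q* = 863/19.
With the rebate, buyers effectively pay pb = ps − 11, where ps is the price sellers receive.
Demand in terms of ps becomes qd = 62 − 0.7(ps − 11) = 69.7 - 0.7ps. Setting this equal to supply: 69.7 - 0.7ps = -73 + 5ps, so ps = 1427/57.
Buyers pay pb = 1427/57 − 11 = 800/57; q' = -73 + 5·(1427/57) = 2974/57.
The subsidy expands output by 2974/57 − 863/19 = 385/57 past the efficient level; on those units the gap between marginal cost and willingness to pay runs from 0 up to 11.
DWL = ½ × 11 × 385/57 = 4235/114.

Deadweight loss = 4235/114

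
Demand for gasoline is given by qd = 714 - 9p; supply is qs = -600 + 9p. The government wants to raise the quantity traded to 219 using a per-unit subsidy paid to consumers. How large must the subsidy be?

Required subsidy s = 36 per unit

At q = 219, invert demand for the buyer price: pb = (714 − 219)/9 = 55; invert supply for the seller price: ps = (219 − (-600))/9 = 91.
The subsidy must fill the gap: s = ps − pb = 91 − 55 = 36.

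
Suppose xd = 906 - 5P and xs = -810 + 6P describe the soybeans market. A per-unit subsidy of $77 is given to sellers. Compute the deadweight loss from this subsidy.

Pre-subsidy: 906 - 5P = -810 + 6P gives P* = 156, x* = 126.
With the subsidy, sellers receive Ps = Pb + 77 for each unit, where Pb is the price buyers pay.
Supply in terms of Pb becomes xs = -810 + 6(Pb + 77) = -348 + 6Pb. Setting this equal to demand: 906 - 5Pb = -348 + 6Pb, so Pb = 114.
Sellers receive Ps = 114 + 77 = 191; x' = 906 − 5·114 = 336.
The subsidy expands output by 336 − 126 = 210 past the efficient level; on those units the gap between marginal cost and willingness to pay runs from 0 up to 77.
DWL = ½ × 77 × 210 = 8085.

Deadweight loss = $8085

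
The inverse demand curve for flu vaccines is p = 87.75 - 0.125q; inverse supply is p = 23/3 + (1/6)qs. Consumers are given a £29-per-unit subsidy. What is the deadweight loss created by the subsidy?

Pre-subsidy: 87.75 - 0.125q = 23/3 + (1/6)q gives q* = 1922/7 and p* = 374/7.
With the rebate, buyers effectively pay pb = ps − 29, where ps is the price sellers receive.
On the curves, pb = 87.75 - 0.125q and ps = 23/3 + (1/6)q; the wedge ps − pb = 29 gives 23/3 + (1/6)q − (87.75 - 0.125q) = 29, so q' = 374.
Then pb = 87.75 − 0.125·374 = 41 and ps = 23/3 + (1/6)·374 = 70.
The subsidy expands output by 374 − 1922/7 = 696/7 past the efficient level; on those units the gap between marginal cost and willingness to pay runs from 0 up to 29.
DWL = ½ × 29 × 696/7 = 10092/7.

Deadweight loss = 10092/7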